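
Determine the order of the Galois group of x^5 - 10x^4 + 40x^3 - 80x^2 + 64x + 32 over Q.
The degree of the splitting field over Q equals the order of the Galois group, so first determine the group. The polynomial f is an irreducible quintic over Q, so G = Gal(f/Q) is a transitive subgroup of S_5: one of C_5 (5T1, order 5), D_5 (5T2, order 10), F_20 (5T3, order 20), A_5 (5T4, order 60) or S_5 (5T5, order 120). The discriminant of f is 3008364544, which is not a perfect square, so G is not contained in A_5. The transitive groups of degree 5 not contained in A_5 are: F_20 (5T3, order 20), S_5 (5T5, order 120). By Dedekind's theorem, for a prime p not dividing disc(f) the degrees of the irreducible factors of f mod p form the cycle type of an element of G. Factoring f modulo the 3 such primes p <= 7 (skipping 2, which divides the discriminant), each new pattern first appears at: mod 3: f = (x^5 + 2x^4 + x^3 + x^2 + x + 2), pattern 5; mod 7: f = (x^2 + 5x + 5)(x^3 + 6x^2 + 5x + 5), pattern 3+2. No other pattern occurs in this range, so the set of observed cycle types is {5, 3+2}. Among the candidates above, the only group containing elements of all these cycle types is S_5 (5T5) — F_20 (5T3) lacks at least one of them. Hence G = S_5 (5T5), of order 120. The Galois group S_5 (5T5) has order 120, so the splitting field has degree 120 over Q.

120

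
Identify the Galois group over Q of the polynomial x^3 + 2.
The polynomial is an irreducible cubic over Q and its discriminant is -108, which is not a perfect square. For an irreducible cubic, a non-square discriminant gives Galois group S_3.

S_3 (also written S3)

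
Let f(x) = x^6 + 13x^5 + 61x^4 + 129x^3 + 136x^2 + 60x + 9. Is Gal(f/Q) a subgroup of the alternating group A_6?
The polynomial is irreducible of degree 6 over Q. Its discriminant is 1064390625 = 32625^2, a perfect square. A Galois group lies in the alternating group exactly when the discriminant is a square in Q, so the Galois group ((C_3 x C_3) : C_4) is contained in A_6.

Yes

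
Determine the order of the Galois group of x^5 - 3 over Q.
20

The degree of the splitting field over Q equals the order of the Galois group, so first determine the group. The polynomial f is an irreducible quintic over Q, so G = Gal(f/Q) is a transitive subgroup of S_5: one of C_5 (5T1, order 5), D_5 (5T2, order 10), F_20 (5T3, order 20), A_5 (5T4, order 60) or S_5 (5T5, order 120). The discriminant of f is 253125, which is not a perfect square, so G is not contained in A_5. The transitive groups of degree 5 not contained in A_5 are: F_20 (5T3, order 20), S_5 (5T5, order 120). By Dedekind's theorem, for a prime p not dividing disc(f) the degrees of the irreducible factors of f mod p form the cycle type of an element of G. Factoring f modulo the 18 such primes p <= 71 (skipping 3, 5, which divide the discriminant), each new pattern first appears at: mod 2: f = (x + 1)(x^4 + x^3 + x^2 + x + 1), pattern 4+1; mod 11: f = (x^5 + 8), pattern 5; mod 19: f = (x + 9)(x^2 + 12x + 5)(x^2 + 17x + 5), pattern 2+2+1; mod 41: f = (x + 3)(x + 7)(x + 13)(x + 29)(x + 30), pattern 1+1+1+1+1. No other pattern occurs in this range, so the set of observed cycle types is {4+1, 5, 2+2+1, 1+1+1+1+1}. The candidates containing elements of all these cycle types are F_20 (5T3) of order 20, S_5 (5T5) of order 120; the others are excluded. The observed types are precisely the cycle types that occur in F_20 (5T3). Each of the other remaining candidates has further cycle types, and by the Chebotarev density theorem the matching factorization patterns would occur for a proportion of primes equal to their share of the group: S_5 (5T5) additionally contains elements of type 3+2, 3+1+1, 2+1+1+1 (50 of its 120 elements, about 42% of primes). None of the 18 primes tested shows any such pattern (for each of these groups the chance of that is below 10^-4), which rules them out. Hence G = F_20 (5T3), of order 20. The Galois group F_20 (5T3) has order 20, so the splitting field has degree 20 over Q.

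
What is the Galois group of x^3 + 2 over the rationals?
S_3 (also written S3)

The polynomial is an irreducible cubic over Q and its discriminant is -108, which is not a perfect square. For an irreducible cubic, a non-square discriminant gives Galois group S_3.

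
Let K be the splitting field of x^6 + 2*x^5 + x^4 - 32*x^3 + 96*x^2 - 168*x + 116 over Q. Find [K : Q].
24

The degree of the splitting field over Q equals the order of the Galois group, so first determine the group. The polynomial f is an irreducible sextic over Q, so G = Gal(f/Q) is one of the 16 transitive subgroups 6T1, ..., 6T16 of S_6. The discriminant of f is -1080641454080000, which is not a perfect square, so G is not contained in A_6. The transitive groups of degree 6 not contained in A_6 are: C_6 (6T1, order 6), S_3 (6T2, order 6), D_6 (6T3, order 12), C_3 x S_3 (6T5, order 18), A_4 x C_2 (6T6, order 24), S_4 (6T8, order 24), S_3 x S_3 (6T9, order 36), S_4 x C_2 (6T11, order 48), (S_3 x S_3) : C_2 (6T13, order 72), PGL(2,5) (6T14, order 120), S_6 (6T16, order 720). By Dedekind's theorem, for a prime p not dividing disc(f) the degrees of the irreducible factors of f mod p form the cycle type of an element of G. Factoring f modulo the 22 such primes p <= 89 (skipping 2, 5, which divide the discriminant), each new pattern first appears at: mod 3: f = (x^3 + 2x + 1)(x^3 + 2x^2 + 2x + 2), pattern 3+3; mod 7: f = (x^2 + x + 6)(x^2 + 3x + 5)(x^2 + 5x + 2), pattern 2+2+2; mod 13: f = (x + 8)(x + 11)(x^4 + 9x^3 + 2x^2 + 9x + 9), pattern 4+1+1; mod 43: f = (x + 34)(x + 39)(x^2 + 23x + 11)(x^2 + 35x + 32), pattern 2+2+1+1. No other pattern occurs in this range, so the set of observed cycle types is {3+3, 2+2+2, 4+1+1, 2+2+1+1}. The candidates containing elements of all these cycle types are S_4 (6T8) of order 24, S_4 x C_2 (6T11) of order 48, PGL(2,5) (6T14) of order 120, S_6 (6T16) of order 720; the others are excluded. The observed types are precisely the cycle types that occur in S_4 (6T8) (apart from the identity). Each of the other remaining candidates has further cycle types, and by the Chebotarev density theorem the matching factorization patterns would occur for a proportion of primes equal to their share of the group: S_4 x C_2 (6T11) additionally contains elements of type 6, 4+2, 2+1+1+1+1 (17 of its 48 elements, about 35% of primes); PGL(2,5) (6T14) additionally contains elements of type 6, 5+1 (44 of its 120 elements, about 37% of primes); S_6 (6T16) additionally contains elements of type 6, 5+1, 4+2, 3+2+1, 3+1+1+1, 2+1+1+1+1 (529 of its 720 elements, about 73% of primes). None of the 22 primes tested shows any such pattern (for each of these groups the chance of that is below 10^-4), which rules them out. Hence G = S_4 (6T8), of order 24. The Galois group S_4 (6T8) has order 24, so the splitting field has degree 24 over Q.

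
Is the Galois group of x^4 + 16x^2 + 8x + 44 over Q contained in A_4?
Yes

The polynomial is irreducible of degree 4 over Q. Its discriminant is 9834496 = 3136^2, a perfect square. A Galois group lies in the alternating group exactly when the discriminant is a square in Q, so the Galois group (A_4) is contained in A_4.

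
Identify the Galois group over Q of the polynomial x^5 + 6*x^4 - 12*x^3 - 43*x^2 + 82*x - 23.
5T1: C_5

The polynomial f is an irreducible quintic over Q, so G = Gal(f/Q) is a transitive subgroup of S_5: one of C_5 (5T1, order 5), D_5 (5T2, order 10), F_20 (5T3, order 20), A_5 (5T4, order 60) or S_5 (5T5, order 120). The discriminant of f is 14320669561 = 119669^2, a perfect square, so G is contained in A_5. The transitive groups of degree 5 contained in A_5 are: C_5 (5T1, order 5), D_5 (5T2, order 10), A_5 (5T4, order 60). By Dedekind's theorem, for a prime p not dividing disc(f) the degrees of the irreducible factors of f mod p form the cycle type of an element of G. Factoring f modulo the 14 such primes p <= 59 (skipping 11, 23, 43, which divide the discriminant), each new pattern first appears at: mod 2: f = (x^5 + x^2 + 1), pattern 5. No other pattern occurs in this range, so the set of observed cycle types is {5}. The candidates containing elements of all these cycle types are C_5 (5T1) of order 5, D_5 (5T2) of order 10, A_5 (5T4) of order 60; the others are excluded. The observed types are precisely the cycle types that occur in C_5 (5T1) (apart from the identity). Each of the other remaining candidates has further cycle types, and by the Chebotarev density theorem the matching factorization patterns would occur for a proportion of primes equal to their share of the group: D_5 (5T2) additionally contains elements of type 2+2+1 (5 of its 10 elements, about 50% of primes); A_5 (5T4) additionally contains elements of type 3+1+1, 2+2+1 (35 of its 60 elements, about 58% of primes). None of the 14 primes tested shows any such pattern (for each of these groups the chance of that is below 10^-4), which rules them out. Hence G = C_5 (5T1), of order 5.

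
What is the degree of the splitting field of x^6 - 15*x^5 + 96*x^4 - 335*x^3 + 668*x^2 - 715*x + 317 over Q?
24

The degree of the splitting field over Q equals the order of the Galois group, so first determine the group. The polynomial f is an irreducible sextic over Q, so G = Gal(f/Q) is one of the 16 transitive subgroups 6T1, ..., 6T16 of S_6. The discriminant of f is 810448, which is not a perfect square, so G is not contained in A_6. The transitive groups of degree 6 not contained in A_6 are: C_6 (6T1, order 6), S_3 (6T2, order 6), D_6 (6T3, order 12), C_3 x S_3 (6T5, order 18), A_4 x C_2 (6T6, order 24), S_4 (6T8, order 24), S_3 x S_3 (6T9, order 36), S_4 x C_2 (6T11, order 48), (S_3 x S_3) : C_2 (6T13, order 72), PGL(2,5) (6T14, order 120), S_6 (6T16, order 720). By Dedekind's theorem, for a prime p not dividing disc(f) the degrees of the irreducible factors of f mod p form the cycle type of an element of G. Factoring f modulo the 22 such primes p <= 89 (skipping 2, 37, which divide the discriminant), each new pattern first appears at: mod 3: f = (x^3 + x^2 + 2)(x^3 + 2x^2 + x + 1), pattern 3+3; mod 5: f = (x^2 + 3)(x^2 + x + 2)(x^2 + 4x + 2), pattern 2+2+2; mod 17: f = (x + 13)(x + 16)(x^4 + 7x^3 + 8x^2 + 7), pattern 4+1+1; mod 67: f = (x + 2)(x + 60)(x^2 + 62x + 46)(x^2 + 62x + 56), pattern 2+2+1+1. No other pattern occurs in this range, so the set of observed cycle types is {3+3, 2+2+2, 4+1+1, 2+2+1+1}. The candidates containing elements of all these cycle types are S_4 (6T8) of order 24, S_4 x C_2 (6T11) of order 48, PGL(2,5) (6T14) of order 120, S_6 (6T16) of order 720; the others are excluded. The observed types are precisely the cycle types that occur in S_4 (6T8) (apart from the identity). Each of the other remaining candidates has further cycle types, and by the Chebotarev density theorem the matching factorization patterns would occur for a proportion of primes equal to their share of the group: S_4 x C_2 (6T11) additionally contains elements of type 6, 4+2, 2+1+1+1+1 (17 of its 48 elements, about 35% of primes); PGL(2,5) (6T14) additionally contains elements of type 6, 5+1 (44 of its 120 elements, about 37% of primes); S_6 (6T16) additionally contains elements of type 6, 5+1, 4+2, 3+2+1, 3+1+1+1, 2+1+1+1+1 (529 of its 720 elements, about 73% of primes). None of the 22 primes tested shows any such pattern (for each of these groups the chance of that is below 10^-4), which rules them out. Hence G = S_4 (6T8), of order 24. The Galois group S_4 (6T8) has order 24, so the splitting field has degree 24 over Q.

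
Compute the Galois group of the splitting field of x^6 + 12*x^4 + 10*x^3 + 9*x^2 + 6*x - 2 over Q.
6T3: D_6

The polynomial f is an irreducible sextic over Q, so G = Gal(f/Q) is one of the 16 transitive subgroups 6T1, ..., 6T16 of S_6. The discriminant of f is 132239526912, which is not a perfect square, so G is not contained in A_6. The transitive groups of degree 6 not contained in A_6 are: C_6 (6T1, order 6), S_3 (6T2, order 6), D_6 (6T3, order 12), C_3 x S_3 (6T5, order 18), A_4 x C_2 (6T6, order 24), S_4 (6T8, order 24), S_3 x S_3 (6T9, order 36), S_4 x C_2 (6T11, order 48), (S_3 x S_3) : C_2 (6T13, order 72), PGL(2,5) (6T14, order 120), S_6 (6T16, order 720). By Dedekind's theorem, for a prime p not dividing disc(f) the degrees of the irreducible factors of f mod p form the cycle type of an element of G. Factoring f modulo the 79 such primes p <= 419 (skipping 2, 3, which divide the discriminant), each new pattern first appears at: mod 5: f = (x^6 + 2x^4 + 4x^2 + x + 3), pattern 6; mod 7: f = (x^2 + x + 3)(x^2 + 2x + 3)(x^2 + 4x + 6), pattern 2+2+2; mod 11: f = (x + 2)(x + 8)(x^2 + 3x + 8)(x^2 + 9x + 6), pattern 2+2+1+1; mod 13: f = (x^3 + 5x + 4)(x^3 + 7x + 6), pattern 3+3; mod 97: f = (x + 6)(x + 15)(x + 23)(x + 25)(x + 57)(x + 68), pattern 1+1+1+1+1+1. No other pattern occurs in this range, so the set of observed cycle types is {6, 2+2+2, 2+2+1+1, 3+3, 1+1+1+1+1+1}. The candidates containing elements of all these cycle types are D_6 (6T3) of order 12, A_4 x C_2 (6T6) of order 24, S_3 x S_3 (6T9) of order 36, S_4 x C_2 (6T11) of order 48, (S_3 x S_3) : C_2 (6T13) of order 72, PGL(2,5) (6T14) of order 120, S_6 (6T16) of order 720; the others are excluded. The observed types are precisely the cycle types that occur in D_6 (6T3). Each of the other remaining candidates has further cycle types, and by the Chebotarev density theorem the matching factorization patterns would occur for a proportion of primes equal to their share of the group: A_4 x C_2 (6T6) additionally contains elements of type 2+1+1+1+1 (3 of its 24 elements, about 12% of primes); S_3 x S_3 (6T9) additionally contains elements of type 3+1+1+1 (4 of its 36 elements, about 11% of primes); S_4 x C_2 (6T11) additionally contains elements of type 4+2, 4+1+1, 2+1+1+1+1 (15 of its 48 elements, about 31% of primes); (S_3 x S_3) : C_2 (6T13) additionally contains elements of type 4+2, 3+2+1, 3+1+1+1, 2+1+1+1+1 (40 of its 72 elements, about 56% of primes); PGL(2,5) (6T14) additionally contains elements of type 5+1, 4+1+1 (54 of its 120 elements, about 45% of primes); S_6 (6T16) additionally contains elements of type 5+1, 4+2, 4+1+1, 3+2+1, 3+1+1+1, 2+1+1+1+1 (499 of its 720 elements, about 69% of primes). None of the 79 primes tested shows any such pattern (for each of these groups the chance of that is below 10^-4), which rules them out. Hence G = D_6 (6T3), of order 12.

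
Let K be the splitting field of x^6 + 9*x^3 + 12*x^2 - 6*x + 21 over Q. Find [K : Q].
The degree of the splitting field over Q equals the order of the Galois group, so first determine the group. The polynomial f is an irreducible sextic over Q, so G = Gal(f/Q) is one of the 16 transitive subgroups 6T1, ..., 6T16 of S_6. The discriminant of f is -945145936107, which is not a perfect square, so G is not contained in A_6. The transitive groups of degree 6 not contained in A_6 are: C_6 (6T1, order 6), S_3 (6T2, order 6), D_6 (6T3, order 12), C_3 x S_3 (6T5, order 18), A_4 x C_2 (6T6, order 24), S_4 (6T8, order 24), S_3 x S_3 (6T9, order 36), S_4 x C_2 (6T11, order 48), (S_3 x S_3) : C_2 (6T13, order 72), PGL(2,5) (6T14, order 120), S_6 (6T16, order 720). By Dedekind's theorem, for a prime p not dividing disc(f) the degrees of the irreducible factors of f mod p form the cycle type of an element of G. Factoring f modulo the 27 such primes p <= 127 (skipping 3, 17, 19, 43, which divide the discriminant), each new pattern first appears at: mod 2: f = (x^6 + x^3 + 1), pattern 6; mod 7: f = (x)(x^2 + 4)(x^3 + 3x + 2), pattern 3+2+1; mod 11: f = (x^2 + 2x + 10)(x^4 + 9x^3 + 5x^2 + 8x + 1), pattern 4+2; mod 13: f = (x + 4)(x + 6)(x^2 + 7x + 11)(x^2 + 9x + 2), pattern 2+2+1+1; mod 61: f = (x + 6)(x + 20)(x + 35)(x + 49)(x^2 + 12x + 29), pattern 2+1+1+1+1; mod 97: f = (x + 13)(x + 25)(x + 59)(x^3 + 52x + 40), pattern 3+1+1+1; mod 113: f = (x^2 + 37)(x^2 + 52x + 35)(x^2 + 61x + 33), pattern 2+2+2; mod 127: f = (x^3 + 49x + 24)(x^3 + 78x + 112), pattern 3+3. No other pattern occurs in this range, so the set of observed cycle types is {6, 3+2+1, 4+2, 2+2+1+1, 2+1+1+1+1, 3+1+1+1, 2+2+2, 3+3}. The candidates containing elements of all these cycle types are (S_3 x S_3) : C_2 (6T13) of order 72, S_6 (6T16) of order 720; the others are excluded. The observed types are precisely the cycle types that occur in (S_3 x S_3) : C_2 (6T13) (apart from the identity). Each of the other remaining candidates has further cycle types, and by the Chebotarev density theorem the matching factorization patterns would occur for a proportion of primes equal to their share of the group: S_6 (6T16) additionally contains elements of type 5+1, 4+1+1 (234 of its 720 elements, about 32% of primes). None of the 27 primes tested shows any such pattern (for each of these groups the chance of that is below 10^-4), which rules them out. Hence G = (S_3 x S_3) : C_2 (6T13), of order 72. The Galois group (S_3 x S_3) : C_2 (6T13) has order 72, so the splitting field has degree 72 over Q.

72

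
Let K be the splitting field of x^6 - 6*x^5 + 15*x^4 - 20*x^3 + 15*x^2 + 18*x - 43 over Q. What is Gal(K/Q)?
The polynomial f is an irreducible sextic over Q, so G = Gal(f/Q) is one of the 16 transitive subgroups 6T1, ..., 6T16 of S_6. The discriminant of f is 746496000000 = 864000^2, a perfect square, so G is contained in A_6. The transitive groups of degree 6 contained in A_6 are: A_4 (6T4, order 12), S_4 (6T7, order 24), (C_3 x C_3) : C_4 (6T10, order 36), PSL(2,5) (6T12, order 60), A_6 (6T15, order 360). By Dedekind's theorem, for a prime p not dividing disc(f) the degrees of the irreducible factors of f mod p form the cycle type of an element of G. Factoring f modulo the 6 such primes p <= 23 (skipping 2, 3, 5, which divide the discriminant), each new pattern first appears at: mod 7: f = (x + 2)(x^5 + 6x^4 + 3x^3 + 2x^2 + 4x + 3), pattern 5+1; mod 23: f = (x + 6)(x + 11)(x + 20)(x^3 + 3x^2 + 4x + 8), pattern 3+1+1+1. No other pattern occurs in this range, so the set of observed cycle types is {5+1, 3+1+1+1}. Among the candidates above, the only group containing elements of all these cycle types is A_6 (6T15) — each of A_4 (6T4), S_4 (6T7), (C_3 x C_3) : C_4 (6T10), PSL(2,5) (6T12) lacks at least one of them. Hence G = A_6 (6T15), of order 360.

A_6, the alternating group on 6 letters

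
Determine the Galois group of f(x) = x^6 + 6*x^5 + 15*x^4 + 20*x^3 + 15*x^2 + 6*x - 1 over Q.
The polynomial f is an irreducible sextic over Q, so G = Gal(f/Q) is one of the 16 transitive subgroups 6T1, ..., 6T16 of S_6. The discriminant of f is 1492992, which is not a perfect square, so G is not contained in A_6. The transitive groups of degree 6 not contained in A_6 are: C_6 (6T1, order 6), S_3 (6T2, order 6), D_6 (6T3, order 12), C_3 x S_3 (6T5, order 18), A_4 x C_2 (6T6, order 24), S_4 (6T8, order 24), S_3 x S_3 (6T9, order 36), S_4 x C_2 (6T11, order 48), (S_3 x S_3) : C_2 (6T13, order 72), PGL(2,5) (6T14, order 120), S_6 (6T16, order 720). By Dedekind's theorem, for a prime p not dividing disc(f) the degrees of the irreducible factors of f mod p form the cycle type of an element of G. Factoring f modulo the 79 such primes p <= 419 (skipping 2, 3, which divide the discriminant), each new pattern first appears at: mod 5: f = (x^2 + x + 2)(x^2 + 2x + 3)(x^2 + 3x + 4), pattern 2+2+2; mod 7: f = (x^3 + 3x^2 + 3x + 4)(x^3 + 3x^2 + 3x + 5), pattern 3+3; mod 13: f = (x^6 + 6x^5 + 2x^4 + 7x^3 + 2x^2 + 6x + 12), pattern 6; mod 17: f = (x + 6)(x + 13)(x^2 + 7x + 14)(x^2 + 14x + 4), pattern 2+2+1+1; mod 31: f = (x + 3)(x + 11)(x + 13)(x + 20)(x + 22)(x + 30), pattern 1+1+1+1+1+1. No other pattern occurs in this range, so the set of observed cycle types is {2+2+2, 3+3, 6, 2+2+1+1, 1+1+1+1+1+1}. The candidates containing elements of all these cycle types are D_6 (6T3) of order 12, A_4 x C_2 (6T6) of order 24, S_3 x S_3 (6T9) of order 36, S_4 x C_2 (6T11) of order 48, (S_3 x S_3) : C_2 (6T13) of order 72, PGL(2,5) (6T14) of order 120, S_6 (6T16) of order 720; the others are excluded. The observed types are precisely the cycle types that occur in D_6 (6T3). Each of the other remaining candidates has further cycle types, and by the Chebotarev density theorem the matching factorization patterns would occur for a proportion of primes equal to their share of the group: A_4 x C_2 (6T6) additionally contains elements of type 2+1+1+1+1 (3 of its 24 elements, about 12% of primes); S_3 x S_3 (6T9) additionally contains elements of type 3+1+1+1 (4 of its 36 elements, about 11% of primes); S_4 x C_2 (6T11) additionally contains elements of type 4+2, 4+1+1, 2+1+1+1+1 (15 of its 48 elements, about 31% of primes); (S_3 x S_3) : C_2 (6T13) additionally contains elements of type 4+2, 3+2+1, 3+1+1+1, 2+1+1+1+1 (40 of its 72 elements, about 56% of primes); PGL(2,5) (6T14) additionally contains elements of type 5+1, 4+1+1 (54 of its 120 elements, about 45% of primes); S_6 (6T16) additionally contains elements of type 5+1, 4+2, 4+1+1, 3+2+1, 3+1+1+1, 2+1+1+1+1 (499 of its 720 elements, about 69% of primes). None of the 79 primes tested shows any such pattern (for each of these groups the chance of that is below 10^-4), which rules them out. Hence G = D_6 (6T3), of order 12.

D_6 (order 12)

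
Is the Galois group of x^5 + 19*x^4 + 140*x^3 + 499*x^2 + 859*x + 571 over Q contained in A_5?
The polynomial is irreducible of degree 5 over Q. Its discriminant is 14641 = 121^2, a perfect square. A Galois group lies in the alternating group exactly when the discriminant is a square in Q, so the Galois group (C_5) is contained in A_5.

Yes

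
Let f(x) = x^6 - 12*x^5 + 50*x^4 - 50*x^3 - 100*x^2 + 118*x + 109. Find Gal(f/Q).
The polynomial f is an irreducible sextic over Q, so G = Gal(f/Q) is one of the 16 transitive subgroups 6T1, ..., 6T16 of S_6. The discriminant of f is 38875225000000 = 6235000^2, a perfect square, so G is contained in A_6. The transitive groups of degree 6 contained in A_6 are: A_4 (6T4, order 12), S_4 (6T7, order 24), (C_3 x C_3) : C_4 (6T10, order 36), PSL(2,5) (6T12, order 60), A_6 (6T15, order 360). By Dedekind's theorem, for a prime p not dividing disc(f) the degrees of the irreducible factors of f mod p form the cycle type of an element of G. Factoring f modulo the 19 such primes p <= 83 (skipping 2, 5, 29, 43, which divide the discriminant), each new pattern first appears at: mod 3: f = (x^2 + 1)(x^4 + x^2 + x + 1), pattern 4+2; mod 11: f = (x^3 + x^2 + 7x + 5)(x^3 + 9x^2 + x + 2), pattern 3+3; mod 19: f = (x + 2)(x + 16)(x^2 + 2x + 18)(x^2 + 6x + 15), pattern 2+2+1+1; mod 61: f = (x + 17)(x + 35)(x + 38)(x^3 + 20x^2 + 10x + 50), pattern 3+1+1+1. No other pattern occurs in this range, so the set of observed cycle types is {4+2, 3+3, 2+2+1+1, 3+1+1+1}. The candidates containing elements of all these cycle types are (C_3 x C_3) : C_4 (6T10) of order 36, A_6 (6T15) of order 360; the others are excluded. The observed types are precisely the cycle types that occur in (C_3 x C_3) : C_4 (6T10) (apart from the identity). Each of the other remaining candidates has further cycle types, and by the Chebotarev density theorem the matching factorization patterns would occur for a proportion of primes equal to their share of the group: A_6 (6T15) additionally contains elements of type 5+1 (144 of its 360 elements, about 40% of primes). None of the 19 primes tested shows any such pattern (for each of these groups the chance of that is below 10^-4), which rules them out. Hence G = (C_3 x C_3) : C_4 (6T10), of order 36.

6T10: (C_3 x C_3) : C_4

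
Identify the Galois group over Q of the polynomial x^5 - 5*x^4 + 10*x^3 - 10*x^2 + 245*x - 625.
F_20 (also written F20)

The polynomial f is an irreducible quintic over Q, so G = Gal(f/Q) is a transitive subgroup of S_5: one of C_5 (5T1, order 5), D_5 (5T2, order 10), F_20 (5T3, order 20), A_5 (5T4, order 60) or S_5 (5T5, order 120). The discriminant of f is 271790899200000, which is not a perfect square, so G is not contained in A_5. The transitive groups of degree 5 not contained in A_5 are: F_20 (5T3, order 20), S_5 (5T5, order 120). By Dedekind's theorem, for a prime p not dividing disc(f) the degrees of the irreducible factors of f mod p form the cycle type of an element of G. Factoring f modulo the 18 such primes p <= 73 (skipping 2, 3, 5, which divide the discriminant), each new pattern first appears at: mod 7: f = (x + 1)(x^4 + x^3 + 2x^2 + 2x + 5), pattern 4+1; mod 11: f = (x + 9)(x^2 + 3x + 10)(x^2 + 5x + 1), pattern 2+2+1; mod 19: f = (x^5 + 14x^4 + 10x^3 + 9x^2 + 17x + 2), pattern 5. No other pattern occurs in this range, so the set of observed cycle types is {4+1, 2+2+1, 5}. The candidates containing elements of all these cycle types are F_20 (5T3) of order 20, S_5 (5T5) of order 120; the others are excluded. The observed types are precisely the cycle types that occur in F_20 (5T3) (apart from the identity). Each of the other remaining candidates has further cycle types, and by the Chebotarev density theorem the matching factorization patterns would occur for a proportion of primes equal to their share of the group: S_5 (5T5) additionally contains elements of type 3+2, 3+1+1, 2+1+1+1 (50 of its 120 elements, about 42% of primes). None of the 18 primes tested shows any such pattern (for each of these groups the chance of that is below 10^-4), which rules them out. Hence G = F_20 (5T3), of order 20.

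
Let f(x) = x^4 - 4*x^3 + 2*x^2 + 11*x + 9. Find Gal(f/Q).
The polynomial is an irreducible quartic over Q and its discriminant is 505861, which is not a perfect square, so the Galois group is not contained in A_4. The resolvent cubic y^3 - 2*y^2 - 80*y - 193 is irreducible over Q. An irreducible resolvent with non-square discriminant gives S_4.

S_4 (order 24)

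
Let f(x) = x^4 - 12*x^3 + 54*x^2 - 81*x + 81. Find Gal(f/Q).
The polynomial is an irreducible quartic over Q and its discriminant is 121699989, which is not a perfect square, so the Galois group is not contained in A_4. The resolvent cubic y^3 - 54*y^2 + 648*y - 729 is irreducible over Q. An irreducible resolvent with non-square discriminant gives S_4.

S_4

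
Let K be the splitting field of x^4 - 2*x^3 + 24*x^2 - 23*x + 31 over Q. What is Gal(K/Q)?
The polynomial is an irreducible quartic over Q and its discriminant is 66430125, which is not a perfect square, so the Galois group is not contained in A_4. The resolvent cubic y^3 - 24*y^2 - 78*y + 2323 has exactly one rational root, so the Galois group is C_4 or D_4. The quartic becomes reducible over Q(sqrt(disc)), so the group is C_4.

4T1: C_4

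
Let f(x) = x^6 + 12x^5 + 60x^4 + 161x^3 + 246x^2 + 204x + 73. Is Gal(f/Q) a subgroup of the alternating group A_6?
The polynomial is irreducible of degree 6 over Q. Its discriminant is -19683, which is not a perfect square. A Galois group lies in the alternating group exactly when the discriminant is a square in Q, so the Galois group (C_6) is not contained in A_6.

No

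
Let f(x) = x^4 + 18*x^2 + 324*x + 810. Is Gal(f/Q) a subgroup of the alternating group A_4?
The polynomial is irreducible of degree 4 over Q. Its discriminant is 30611001600 = 174960^2, a perfect square. A Galois group lies in the alternating group exactly when the discriminant is a square in Q, so the Galois group (V_4) is contained in A_4.

Yes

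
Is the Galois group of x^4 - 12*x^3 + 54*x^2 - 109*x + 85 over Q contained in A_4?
No

The polynomial is irreducible of degree 4 over Q. Its discriminant is 229, which is not a perfect square. A Galois group lies in the alternating group exactly when the discriminant is a square in Q, so the Galois group (S_4) is not contained in A_4.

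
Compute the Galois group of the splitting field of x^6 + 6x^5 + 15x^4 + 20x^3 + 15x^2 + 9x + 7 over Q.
6T13: (S_3 x S_3) : C_2

The polynomial f is an irreducible sextic over Q, so G = Gal(f/Q) is one of the 16 transitive subgroups 6T1, ..., 6T16 of S_6. The discriminant of f is -9059283, which is not a perfect square, so G is not contained in A_6. The transitive groups of degree 6 not contained in A_6 are: C_6 (6T1, order 6), S_3 (6T2, order 6), D_6 (6T3, order 12), C_3 x S_3 (6T5, order 18), A_4 x C_2 (6T6, order 24), S_4 (6T8, order 24), S_3 x S_3 (6T9, order 36), S_4 x C_2 (6T11, order 48), (S_3 x S_3) : C_2 (6T13, order 72), PGL(2,5) (6T14, order 120), S_6 (6T16, order 720). By Dedekind's theorem, for a prime p not dividing disc(f) the degrees of the irreducible factors of f mod p form the cycle type of an element of G. Factoring f modulo the 28 such primes p <= 127 (skipping 3, 17, 43, which divide the discriminant), each new pattern first appears at: mod 2: f = (x^6 + x^4 + x^2 + x + 1), pattern 6; mod 7: f = (x)(x^2 + 5x + 3)(x^3 + x^2 + 3), pattern 3+2+1; mod 11: f = (x^2 + 4x + 5)(x^4 + 2x^3 + 2x^2 + 2x + 8), pattern 4+2; mod 13: f = (x + 6)(x + 11)(x^2 + 3x + 5)(x^2 + 12x + 4), pattern 2+2+1+1; mod 61: f = (x + 3)(x + 5)(x + 11)(x + 22)(x^2 + 26x + 14), pattern 2+1+1+1+1; mod 97: f = (x + 11)(x + 13)(x + 50)(x^3 + 29x^2 + 18x + 24), pattern 3+1+1+1; mod 113: f = (x^2 + 6x + 15)(x^2 + 47x + 38)(x^2 + 66x + 24), pattern 2+2+2; mod 127: f = (x^3 + 42x^2 + 99x + 37)(x^3 + 91x^2 + 31x + 86), pattern 3+3. No other pattern occurs in this range, so the set of observed cycle types is {6, 3+2+1, 4+2, 2+2+1+1, 2+1+1+1+1, 3+1+1+1, 2+2+2, 3+3}. The candidates containing elements of all these cycle types are (S_3 x S_3) : C_2 (6T13) of order 72, S_6 (6T16) of order 720; the others are excluded. The observed types are precisely the cycle types that occur in (S_3 x S_3) : C_2 (6T13) (apart from the identity). Each of the other remaining candidates has further cycle types, and by the Chebotarev density theorem the matching factorization patterns would occur for a proportion of primes equal to their share of the group: S_6 (6T16) additionally contains elements of type 5+1, 4+1+1 (234 of its 720 elements, about 32% of primes). None of the 28 primes tested shows any such pattern (for each of these groups the chance of that is below 10^-4), which rules them out. Hence G = (S_3 x S_3) : C_2 (6T13), of order 72.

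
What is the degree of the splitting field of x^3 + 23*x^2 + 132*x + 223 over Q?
3

The degree of the splitting field over Q equals the order of the Galois group, so first determine the group. The polynomial is an irreducible cubic over Q and its discriminant is 8281 = 91^2, a perfect square. For an irreducible cubic, a square discriminant forces the Galois group to be A_3, the cyclic group of order 3. The Galois group C_3 (3T1) has order 3, so the splitting field has degree 3 over Q.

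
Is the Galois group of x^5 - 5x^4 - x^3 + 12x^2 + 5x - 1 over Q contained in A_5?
Yes

The polynomial is irreducible of degree 5 over Q. Its discriminant is 7745089 = 2783^2, a perfect square. A Galois group lies in the alternating group exactly when the discriminant is a square in Q, so the Galois group (C_5) is contained in A_5.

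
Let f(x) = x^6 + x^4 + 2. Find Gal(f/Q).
S_4 x C_2 (also written S4xC2)

The polynomial f is an irreducible sextic over Q, so G = Gal(f/Q) is one of the 16 transitive subgroups 6T1, ..., 6T16 of S_6. The discriminant of f is -1722368, which is not a perfect square, so G is not contained in A_6. The transitive groups of degree 6 not contained in A_6 are: C_6 (6T1, order 6), S_3 (6T2, order 6), D_6 (6T3, order 12), C_3 x S_3 (6T5, order 18), A_4 x C_2 (6T6, order 24), S_4 (6T8, order 24), S_3 x S_3 (6T9, order 36), S_4 x C_2 (6T11, order 48), (S_3 x S_3) : C_2 (6T13, order 72), PGL(2,5) (6T14, order 120), S_6 (6T16, order 720). By Dedekind's theorem, for a prime p not dividing disc(f) the degrees of the irreducible factors of f mod p form the cycle type of an element of G. Factoring f modulo the 29 such primes p <= 127 (skipping 2, 29, which divide the discriminant), each new pattern first appears at: mod 3: f = (x^3 + x^2 + x + 2)(x^3 + 2x^2 + x + 1), pattern 3+3; mod 5: f = (x^6 + x^4 + 2), pattern 6; mod 7: f = (x + 3)(x + 4)(x^4 + 3x^2 + 6), pattern 4+1+1; mod 17: f = (x + 5)(x + 12)(x^2 + 2x + 15)(x^2 + 15x + 15), pattern 2+2+1+1; mod 23: f = (x^2 + 4)(x^2 + 10x + 14)(x^2 + 13x + 14), pattern 2+2+2; mod 67: f = (x^2 + 14)(x^4 + 54x^2 + 48), pattern 4+2; mod 127: f = (x + 40)(x + 60)(x + 67)(x + 87)(x^2 + 121), pattern 2+1+1+1+1. No other pattern occurs in this range, so the set of observed cycle types is {3+3, 6, 4+1+1, 2+2+1+1, 2+2+2, 4+2, 2+1+1+1+1}. The candidates containing elements of all these cycle types are S_4 x C_2 (6T11) of order 48, S_6 (6T16) of order 720; the others are excluded. The observed types are precisely the cycle types that occur in S_4 x C_2 (6T11) (apart from the identity). Each of the other remaining candidates has further cycle types, and by the Chebotarev density theorem the matching factorization patterns would occur for a proportion of primes equal to their share of the group: S_6 (6T16) additionally contains elements of type 5+1, 3+2+1, 3+1+1+1 (304 of its 720 elements, about 42% of primes). None of the 29 primes tested shows any such pattern (for each of these groups the chance of that is below 10^-4), which rules them out. Hence G = S_4 x C_2 (6T11), of order 48.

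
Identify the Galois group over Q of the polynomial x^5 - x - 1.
The polynomial f is an irreducible quintic over Q, so G = Gal(f/Q) is a transitive subgroup of S_5: one of C_5 (5T1, order 5), D_5 (5T2, order 10), F_20 (5T3, order 20), A_5 (5T4, order 60) or S_5 (5T5, order 120). The discriminant of f is 2869, which is not a perfect square, so G is not contained in A_5. The transitive groups of degree 5 not contained in A_5 are: F_20 (5T3, order 20), S_5 (5T5, order 120). By Dedekind's theorem, for a prime p not dividing disc(f) the degrees of the irreducible factors of f mod p form the cycle type of an element of G. Factoring f modulo the first such prime p = 2, each new pattern first appears at: mod 2: f = (x^2 + x + 1)(x^3 + x^2 + 1), pattern 3+2. No other pattern occurs in this range, so the set of observed cycle types is {3+2}. Among the candidates above, the only group containing elements of all these cycle types is S_5 (5T5) — F_20 (5T3) lacks at least one of them. Hence G = S_5 (5T5), of order 120.

S_5, the symmetric group on 5 letters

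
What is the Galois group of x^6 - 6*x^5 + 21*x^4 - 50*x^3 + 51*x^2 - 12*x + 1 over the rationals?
S_3 x S_3, the direct product S_3 x S_3 in its degree-6 action

The polynomial f is an irreducible sextic over Q, so G = Gal(f/Q) is one of the 16 transitive subgroups 6T1, ..., 6T16 of S_6. The discriminant of f is 14154124032, which is not a perfect square, so G is not contained in A_6. The transitive groups of degree 6 not contained in A_6 are: C_6 (6T1, order 6), S_3 (6T2, order 6), D_6 (6T3, order 12), C_3 x S_3 (6T5, order 18), A_4 x C_2 (6T6, order 24), S_4 (6T8, order 24), S_3 x S_3 (6T9, order 36), S_4 x C_2 (6T11, order 48), (S_3 x S_3) : C_2 (6T13, order 72), PGL(2,5) (6T14, order 120), S_6 (6T16, order 720). By Dedekind's theorem, for a prime p not dividing disc(f) the degrees of the irreducible factors of f mod p form the cycle type of an element of G. Factoring f modulo the 22 such primes p <= 97 (skipping 2, 3, 53, which divide the discriminant), each new pattern first appears at: mod 5: f = (x^6 + 4x^5 + x^4 + x^2 + 3x + 1), pattern 6; mod 11: f = (x + 2)(x + 9)(x^2 + 6x + 1)(x^2 + 10x + 8), pattern 2+2+1+1; mod 13: f = (x + 6)(x + 8)(x + 9)(x^3 + 10x^2 + 7x + 9), pattern 3+1+1+1; mod 31: f = (x^2 + 5x + 11)(x^2 + 23x + 21)(x^2 + 28x + 20), pattern 2+2+2; mod 97: f = (x^3 + 94x^2 + 36x + 50)(x^3 + 94x^2 + 73x + 33), pattern 3+3. No other pattern occurs in this range, so the set of observed cycle types is {6, 2+2+1+1, 3+1+1+1, 2+2+2, 3+3}. The candidates containing elements of all these cycle types are S_3 x S_3 (6T9) of order 36, (S_3 x S_3) : C_2 (6T13) of order 72, S_6 (6T16) of order 720; the others are excluded. The observed types are precisely the cycle types that occur in S_3 x S_3 (6T9) (apart from the identity). Each of the other remaining candidates has further cycle types, and by the Chebotarev density theorem the matching factorization patterns would occur for a proportion of primes equal to their share of the group: (S_3 x S_3) : C_2 (6T13) additionally contains elements of type 4+2, 3+2+1, 2+1+1+1+1 (36 of its 72 elements, about 50% of primes); S_6 (6T16) additionally contains elements of type 5+1, 4+2, 4+1+1, 3+2+1, 2+1+1+1+1 (459 of its 720 elements, about 64% of primes). None of the 22 primes tested shows any such pattern (for each of these groups the chance of that is below 10^-4), which rules them out. Hence G = S_3 x S_3 (6T9), of order 36.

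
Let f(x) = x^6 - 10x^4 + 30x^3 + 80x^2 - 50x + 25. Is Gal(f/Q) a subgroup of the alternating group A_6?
The polynomial is irreducible of degree 6 over Q. Its discriminant is 38875225000000 = 6235000^2, a perfect square. A Galois group lies in the alternating group exactly when the discriminant is a square in Q, so the Galois group ((C_3 x C_3) : C_4) is contained in A_6.

Yes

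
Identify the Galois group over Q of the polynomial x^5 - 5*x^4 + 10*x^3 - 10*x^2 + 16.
D_5 (order 10)

The polynomial f is an irreducible quintic over Q, so G = Gal(f/Q) is a transitive subgroup of S_5: one of C_5 (5T1, order 5), D_5 (5T2, order 10), F_20 (5T3, order 20), A_5 (5T4, order 60) or S_5 (5T5, order 120). The discriminant of f is 64000000 = 8000^2, a perfect square, so G is contained in A_5. The transitive groups of degree 5 contained in A_5 are: C_5 (5T1, order 5), D_5 (5T2, order 10), A_5 (5T4, order 60). By Dedekind's theorem, for a prime p not dividing disc(f) the degrees of the irreducible factors of f mod p form the cycle type of an element of G. Factoring f modulo the 23 such primes p <= 97 (skipping 2, 5, which divide the discriminant), each new pattern first appears at: mod 3: f = (x + 2)(x^2 + 1)(x^2 + 2x + 2), pattern 2+2+1; mod 7: f = (x^5 + 2x^4 + 3x^3 + 4x^2 + 2), pattern 5. No other pattern occurs in this range, so the set of observed cycle types is {2+2+1, 5}. The candidates containing elements of all these cycle types are D_5 (5T2) of order 10, A_5 (5T4) of order 60; the others are excluded. The observed types are precisely the cycle types that occur in D_5 (5T2) (apart from the identity). Each of the other remaining candidates has further cycle types, and by the Chebotarev density theorem the matching factorization patterns would occur for a proportion of primes equal to their share of the group: A_5 (5T4) additionally contains elements of type 3+1+1 (20 of its 60 elements, about 33% of primes). None of the 23 primes tested shows any such pattern (for each of these groups the chance of that is below 10^-4), which rules them out. Hence G = D_5 (5T2), of order 10.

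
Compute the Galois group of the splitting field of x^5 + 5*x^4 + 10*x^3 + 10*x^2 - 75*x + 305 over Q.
The polynomial f is an irreducible quintic over Q, so G = Gal(f/Q) is a transitive subgroup of S_5: one of C_5 (5T1, order 5), D_5 (5T2, order 10), F_20 (5T3, order 20), A_5 (5T4, order 60) or S_5 (5T5, order 120). The discriminant of f is 67108864000000 = 8192000^2, a perfect square, so G is contained in A_5. The transitive groups of degree 5 contained in A_5 are: C_5 (5T1, order 5), D_5 (5T2, order 10), A_5 (5T4, order 60). By Dedekind's theorem, for a prime p not dividing disc(f) the degrees of the irreducible factors of f mod p form the cycle type of an element of G. Factoring f modulo the 23 such primes p <= 97 (skipping 2, 5, which divide the discriminant), each new pattern first appears at: mod 3: f = (x + 1)(x^2 + 1)(x^2 + x + 2), pattern 2+2+1; mod 7: f = (x^5 + 5x^4 + 3x^3 + 3x^2 + 2x + 4), pattern 5. No other pattern occurs in this range, so the set of observed cycle types is {2+2+1, 5}. The candidates containing elements of all these cycle types are D_5 (5T2) of order 10, A_5 (5T4) of order 60; the others are excluded. The observed types are precisely the cycle types that occur in D_5 (5T2) (apart from the identity). Each of the other remaining candidates has further cycle types, and by the Chebotarev density theorem the matching factorization patterns would occur for a proportion of primes equal to their share of the group: A_5 (5T4) additionally contains elements of type 3+1+1 (20 of its 60 elements, about 33% of primes). None of the 23 primes tested shows any such pattern (for each of these groups the chance of that is below 10^-4), which rules them out. Hence G = D_5 (5T2), of order 10.

D_5 (also written D5)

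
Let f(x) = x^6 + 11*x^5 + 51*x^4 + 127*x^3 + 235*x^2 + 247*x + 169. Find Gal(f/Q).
6T1: C_6

The polynomial f is an irreducible sextic over Q, so G = Gal(f/Q) is one of the 16 transitive subgroups 6T1, ..., 6T16 of S_6. The discriminant of f is -423386583897823, which is not a perfect square, so G is not contained in A_6. The transitive groups of degree 6 not contained in A_6 are: C_6 (6T1, order 6), S_3 (6T2, order 6), D_6 (6T3, order 12), C_3 x S_3 (6T5, order 18), A_4 x C_2 (6T6, order 24), S_4 (6T8, order 24), S_3 x S_3 (6T9, order 36), S_4 x C_2 (6T11, order 48), (S_3 x S_3) : C_2 (6T13, order 72), PGL(2,5) (6T14, order 120), S_6 (6T16, order 720). By Dedekind's theorem, for a prime p not dividing disc(f) the degrees of the irreducible factors of f mod p form the cycle type of an element of G. Factoring f modulo the 37 such primes p <= 173 (skipping 7, 13, 29, which divide the discriminant), each new pattern first appears at: mod 2: f = (x^3 + x + 1)(x^3 + x^2 + 1), pattern 3+3; mod 3: f = (x^6 + 2x^5 + x^3 + x^2 + x + 1), pattern 6; mod 41: f = (x^2 + 7x + 37)(x^2 + 9x + 32)(x^2 + 36x + 40), pattern 2+2+2; mod 43: f = (x + 3)(x + 9)(x + 12)(x + 18)(x + 25)(x + 30), pattern 1+1+1+1+1+1. No other pattern occurs in this range, so the set of observed cycle types is {3+3, 6, 2+2+2, 1+1+1+1+1+1}. The candidates containing elements of all these cycle types are C_6 (6T1) of order 6, D_6 (6T3) of order 12, C_3 x S_3 (6T5) of order 18, A_4 x C_2 (6T6) of order 24, S_3 x S_3 (6T9) of order 36, S_4 x C_2 (6T11) of order 48, (S_3 x S_3) : C_2 (6T13) of order 72, PGL(2,5) (6T14) of order 120, S_6 (6T16) of order 720; the others are excluded. The observed types are precisely the cycle types that occur in C_6 (6T1). Each of the other remaining candidates has further cycle types, and by the Chebotarev density theorem the matching factorization patterns would occur for a proportion of primes equal to their share of the group: D_6 (6T3) additionally contains elements of type 2+2+1+1 (3 of its 12 elements, about 25% of primes); C_3 x S_3 (6T5) additionally contains elements of type 3+1+1+1 (4 of its 18 elements, about 22% of primes); A_4 x C_2 (6T6) additionally contains elements of type 2+2+1+1, 2+1+1+1+1 (6 of its 24 elements, about 25% of primes); S_3 x S_3 (6T9) additionally contains elements of type 3+1+1+1, 2+2+1+1 (13 of its 36 elements, about 36% of primes); S_4 x C_2 (6T11) additionally contains elements of type 4+2, 4+1+1, 2+2+1+1, 2+1+1+1+1 (24 of its 48 elements, about 50% of primes); (S_3 x S_3) : C_2 (6T13) additionally contains elements of type 4+2, 3+2+1, 3+1+1+1, 2+2+1+1, 2+1+1+1+1 (49 of its 72 elements, about 68% of primes); PGL(2,5) (6T14) additionally contains elements of type 5+1, 4+1+1, 2+2+1+1 (69 of its 120 elements, about 58% of primes); S_6 (6T16) additionally contains elements of type 5+1, 4+2, 4+1+1, 3+2+1, 3+1+1+1, 2+2+1+1, 2+1+1+1+1 (544 of its 720 elements, about 76% of primes). None of the 37 primes tested shows any such pattern (for each of these groups the chance of that is below 10^-4), which rules them out. Hence G = C_6 (6T1), of order 6.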